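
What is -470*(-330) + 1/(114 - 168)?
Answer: 8375399/54 ≈ 1.5510e+5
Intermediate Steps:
-470*(-330) + 1/(114 - 168) = 155100 + 1/(-54) = 155100 - 1/54 = 8375399/54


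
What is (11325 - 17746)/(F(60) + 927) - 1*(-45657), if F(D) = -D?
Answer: 39578198/867 ≈ 45650.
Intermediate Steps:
(11325 - 17746)/(F(60) + 927) - 1*(-45657) = (11325 - 17746)/(-1*60 + 927) - 1*(-45657) = -6421/(-60 + 927) + 45657 = -6421/867 + 45657 = 39578198/867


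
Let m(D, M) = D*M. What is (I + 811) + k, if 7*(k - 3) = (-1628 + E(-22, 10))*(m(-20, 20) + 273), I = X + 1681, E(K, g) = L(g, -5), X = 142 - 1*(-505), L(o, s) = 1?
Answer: 228623/7 ≈ 32660.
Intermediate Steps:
X = 647 (X = 142 + 505 = 647)
E(K, g) = 1
I = 2328 (I = 647 + 1681 = 2328)
k = 206650/7 (k = 3 + ((-1628 + 1)*(-20*20 + 273))/7 = 3 + (-1627*(-400 + 273))/7 = 3 + (-1627*(-127))/7 = 3 + (⅐)*206629 = 3 + 206629/7 = 206650/7 ≈ 29521.)
(I + 811) + k = (2328 + 811) + 206650/7 = 3139 + 206650/7 = 228623/7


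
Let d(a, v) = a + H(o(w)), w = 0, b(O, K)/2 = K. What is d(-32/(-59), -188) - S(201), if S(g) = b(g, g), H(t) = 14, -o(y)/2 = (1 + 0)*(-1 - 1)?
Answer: -22860/59 ≈ -387.46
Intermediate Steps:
b(O, K) = 2*K
o(y) = 4 (o(y) = -2*(1 + 0)*(-1 - 1) = -2*(-2) = 4)
S(g) = 2*g
d(a, v) = 14 + a (d(a, v) = a + 14 = 14 + a)
d(-32/(-59), -188) - S(201) = (14 - 32/(-59)) - 2*201 = (14 - 32*(-1/59)) - 1*402 = (14 + 32/59) - 402 = 858/59 - 402 = -22860/59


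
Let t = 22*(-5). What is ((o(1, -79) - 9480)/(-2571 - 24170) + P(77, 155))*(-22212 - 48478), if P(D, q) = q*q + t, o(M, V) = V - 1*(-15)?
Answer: -45207708315710/26741 ≈ -1.6906e+9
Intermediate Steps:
t = -110
o(M, V) = 15 + V (o(M, V) = V + 15 = 15 + V)
P(D, q) = -110 + q² (P(D, q) = q*q - 110 = q² - 110 = -110 + q²)
((o(1, -79) - 9480)/(-2571 - 24170) + P(77, 155))*(-22212 - 48478) = (((15 - 79) - 9480)/(-2571 - 24170) + (-110 + 155²))*(-22212 - 48478) = ((-64 - 9480)/(-26741) + (-110 + 24025))*(-70690) = (-9544*(-1/26741) + 23915)*(-70690) = (9544/26741 + 23915)*(-70690) = (639520559/26741)*(-70690) = -45207708315710/26741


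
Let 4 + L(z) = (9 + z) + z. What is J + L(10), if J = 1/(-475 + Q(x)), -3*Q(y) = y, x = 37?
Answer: 36547/1462 ≈ 24.998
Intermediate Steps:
Q(y) = -y/3
L(z) = 5 + 2*z (L(z) = -4 + ((9 + z) + z) = -4 + (9 + 2*z) = 5 + 2*z)
J = -3/1462 (J = 1/(-475 - ⅓*37) = 1/(-475 - 37/3) = 1/(-1462/3) = -3/1462 ≈ -0.0020520)
J + L(10) = -3/1462 + (5 + 2*10) = -3/1462 + (5 + 20) = -3/1462 + 25 = 36547/1462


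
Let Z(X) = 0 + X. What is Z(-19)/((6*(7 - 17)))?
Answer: 19/60 ≈ 0.31667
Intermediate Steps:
Z(X) = X
Z(-19)/((6*(7 - 17))) = -19*1/(6*(7 - 17)) = -19/(6*(-10)) = -19/(-60) = -19*(-1/60) = 19/60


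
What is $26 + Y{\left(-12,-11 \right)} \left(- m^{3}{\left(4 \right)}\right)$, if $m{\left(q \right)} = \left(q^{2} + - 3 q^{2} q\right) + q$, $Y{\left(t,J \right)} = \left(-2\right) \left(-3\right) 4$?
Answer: $122122778$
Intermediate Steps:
$Y{\left(t,J \right)} = 24$ ($Y{\left(t,J \right)} = 6 \cdot 4 = 24$)
$m{\left(q \right)} = q + q^{2} - 3 q^{3}$ ($m{\left(q \right)} = \left(q^{2} - 3 q^{3}\right) + q = q + q^{2} - 3 q^{3}$)
$26 + Y{\left(-12,-11 \right)} \left(- m^{3}{\left(4 \right)}\right) = 26 + 24 \left(- \left(4 \left(1 + 4 - 3 \cdot 4^{2}\right)\right)^{3}\right) = 26 + 24 \left(- \left(4 \left(1 + 4 - 48\right)\right)^{3}\right) = 26 + 24 \left(- \left(4 \left(-43\right)\right)^{3}\right) = 26 + 24 \left(- \left(-172\right)^{3}\right) = 26 + 24 \left(\left(-1\right) \left(-5088448\right)\right) = 26 + 24 \cdot 5088448 = 26 + 122122752 = 122122778$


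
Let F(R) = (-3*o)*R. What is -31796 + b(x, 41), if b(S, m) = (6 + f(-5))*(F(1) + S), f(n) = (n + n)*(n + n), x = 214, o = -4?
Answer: -7840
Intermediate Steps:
f(n) = 4*n**2 (f(n) = (2*n)*(2*n) = 4*n**2)
F(R) = 12*R (F(R) = (-3*(-4))*R = 12*R)
b(S, m) = 1272 + 106*S (b(S, m) = (6 + 4*(-5)**2)*(12*1 + S) = (6 + 4*25)*(12 + S) = (6 + 100)*(12 + S) = 106*(12 + S) = 1272 + 106*S)
-31796 + b(x, 41) = -31796 + (1272 + 106*214) = -31796 + (1272 + 22684) = -31796 + 23956 = -7840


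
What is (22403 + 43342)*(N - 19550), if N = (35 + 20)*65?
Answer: -1050276375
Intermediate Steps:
N = 3575 (N = 55*65 = 3575)
(22403 + 43342)*(N - 19550) = (22403 + 43342)*(3575 - 19550) = 65745*(-15975) = -1050276375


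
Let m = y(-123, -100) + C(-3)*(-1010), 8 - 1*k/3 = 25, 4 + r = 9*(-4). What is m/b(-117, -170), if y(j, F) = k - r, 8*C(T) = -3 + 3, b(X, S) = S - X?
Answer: 11/53 ≈ 0.20755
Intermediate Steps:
r = -40 (r = -4 + 9*(-4) = -4 - 36 = -40)
C(T) = 0 (C(T) = (-3 + 3)/8 = (⅛)*0 = 0)
k = -51 (k = 24 - 3*25 = 24 - 75 = -51)
y(j, F) = -11 (y(j, F) = -51 - 1*(-40) = -51 + 40 = -11)
m = -11 (m = -11 + 0*(-1010) = -11 + 0 = -11)
m/b(-117, -170) = -11/(-170 - 1*(-117)) = -11/(-170 + 117) = -11/(-53) = -11*(-1/53) = 11/53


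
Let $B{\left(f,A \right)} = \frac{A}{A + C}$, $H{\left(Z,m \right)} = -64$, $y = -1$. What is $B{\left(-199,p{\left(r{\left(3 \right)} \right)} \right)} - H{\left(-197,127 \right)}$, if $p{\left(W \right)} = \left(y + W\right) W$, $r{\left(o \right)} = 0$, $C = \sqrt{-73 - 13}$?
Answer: $64$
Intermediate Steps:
$C = i \sqrt{86}$ ($C = \sqrt{-86} = i \sqrt{86} \approx 9.2736 i$)
$p{\left(W \right)} = W \left(-1 + W\right)$ ($p{\left(W \right)} = \left(-1 + W\right) W = W \left(-1 + W\right)$)
$B{\left(f,A \right)} = \frac{A}{A + i \sqrt{86}}$
$B{\left(-199,p{\left(r{\left(3 \right)} \right)} \right)} - H{\left(-197,127 \right)} = \frac{0 \left(-1 + 0\right)}{0 \left(-1 + 0\right) + i \sqrt{86}} - -64 = \frac{0 \left(-1\right)}{0 \left(-1\right) + i \sqrt{86}} + 64 = \frac{0}{0 + i \sqrt{86}} + 64 = \frac{0}{i \sqrt{86}} + 64 = 0 \left(- \frac{i \sqrt{86}}{86}\right) + 64 = 0 + 64 = 64$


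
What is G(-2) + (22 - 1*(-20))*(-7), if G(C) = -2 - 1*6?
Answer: -302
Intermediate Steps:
G(C) = -8 (G(C) = -2 - 6 = -8)
G(-2) + (22 - 1*(-20))*(-7) = -8 + (22 - 1*(-20))*(-7) = -8 + (22 + 20)*(-7) = -8 + 42*(-7) = -8 - 294 = -302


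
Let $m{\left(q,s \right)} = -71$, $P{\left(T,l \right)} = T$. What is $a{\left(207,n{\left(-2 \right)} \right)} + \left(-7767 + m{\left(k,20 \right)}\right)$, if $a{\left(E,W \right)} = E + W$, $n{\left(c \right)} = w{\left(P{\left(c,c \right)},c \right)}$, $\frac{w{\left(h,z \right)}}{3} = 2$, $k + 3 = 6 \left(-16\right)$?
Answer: $-7625$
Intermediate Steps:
$k = -99$ ($k = -3 + 6 \left(-16\right) = -3 - 96 = -99$)
$w{\left(h,z \right)} = 6$ ($w{\left(h,z \right)} = 3 \cdot 2 = 6$)
$n{\left(c \right)} = 6$
$a{\left(207,n{\left(-2 \right)} \right)} + \left(-7767 + m{\left(k,20 \right)}\right) = \left(207 + 6\right) - 7838 = 213 - 7838 = -7625$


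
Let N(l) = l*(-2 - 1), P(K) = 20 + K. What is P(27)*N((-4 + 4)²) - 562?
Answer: -562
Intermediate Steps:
N(l) = -3*l (N(l) = l*(-3) = -3*l)
P(27)*N((-4 + 4)²) - 562 = (20 + 27)*(-3*(-4 + 4)²) - 562 = 47*(-3*0²) - 562 = 47*(-3*0) - 562 = 47*0 - 562 = 0 - 562 = -562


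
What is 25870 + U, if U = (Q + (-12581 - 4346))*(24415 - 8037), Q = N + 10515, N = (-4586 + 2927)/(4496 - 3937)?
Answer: -58716506196/559 ≈ -1.0504e+8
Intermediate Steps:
N = -1659/559 ≈ -2.9678
Q = 5876226/559 (Q = -1659/559 + 10515 = 5876226/559 ≈ 10512.)
U = -58730967526/559 (U = (5876226/559 + (-12581 - 4346))*(24415 - 8037) = (5876226/559 - 16927)*16378 = -3585967/559*16378 = -58730967526/559 ≈ -1.0506e+8)
25870 + U = 25870 - 58730967526/559 = -58716506196/559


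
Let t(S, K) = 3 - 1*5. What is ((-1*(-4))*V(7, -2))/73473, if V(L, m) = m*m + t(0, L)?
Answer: 8/73473 ≈ 0.00010888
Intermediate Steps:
t(S, K) = -2 (t(S, K) = 3 - 5 = -2)
V(L, m) = -2 + m² (V(L, m) = m*m - 2 = m² - 2 = -2 + m²)
((-1*(-4))*V(7, -2))/73473 = ((-1*(-4))*(-2 + (-2)²))/73473 = (4*(-2 + 4))*(1/73473) = (4*2)*(1/73473) = 8*(1/73473) = 8/73473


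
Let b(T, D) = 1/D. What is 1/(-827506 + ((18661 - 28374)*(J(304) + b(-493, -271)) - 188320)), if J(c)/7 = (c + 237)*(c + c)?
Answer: -271/6060958207741 ≈ -4.4712e-11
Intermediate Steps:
J(c) = 14*c*(237 + c) (J(c) = 7*((c + 237)*(c + c)) = 7*((237 + c)*(2*c)) = 7*(2*c*(237 + c)) = 14*c*(237 + c))
1/(-827506 + ((18661 - 28374)*(J(304) + b(-493, -271)) - 188320)) = 1/(-827506 + ((18661 - 28374)*(14*304*(237 + 304) + 1/(-271)) - 188320)) = 1/(-827506 + (-9713*(14*304*541 - 1/271) - 188320)) = 1/(-827506 + (-9713*(2302496 - 1/271) - 188320)) = 1/(-827506 + (-9713*623976415/271 - 188320)) = 1/(-827506 + (-6060682918895/271 - 188320)) = 1/(-827506 - 6060733953615/271) = 1/(-6060958207741/271) = -271/6060958207741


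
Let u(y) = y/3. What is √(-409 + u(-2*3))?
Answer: I*√411 ≈ 20.273*I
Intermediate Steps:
u(y) = y/3 (u(y) = y*(⅓) = y/3)
√(-409 + u(-2*3)) = √(-409 + (-2*3)/3) = √(-409 + (⅓)*(-6)) = √(-409 - 2) = √(-411) = I*√411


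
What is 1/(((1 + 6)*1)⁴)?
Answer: 1/2401 ≈ 0.00041649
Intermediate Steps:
1/(((1 + 6)*1)⁴) = 1/((7*1)⁴) = 1/(7⁴) = 1/2401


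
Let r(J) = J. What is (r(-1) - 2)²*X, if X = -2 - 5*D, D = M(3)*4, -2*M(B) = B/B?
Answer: 72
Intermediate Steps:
M(B) = -½ (M(B) = -B/(2*B) = -½*1 = -½)
D = -2 (D = -½*4 = -2)
X = 8 (X = -2 - 5*(-2) = -2 + 10 = 8)
(r(-1) - 2)²*X = (-1 - 2)²*8 = (-3)²*8 = 9*8 = 72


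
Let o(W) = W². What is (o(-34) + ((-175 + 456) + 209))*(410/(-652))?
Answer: -168715/163 ≈ -1035.1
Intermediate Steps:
(o(-34) + ((-175 + 456) + 209))*(410/(-652)) = ((-34)² + ((-175 + 456) + 209))*(410/(-652)) = (1156 + (281 + 209))*(410*(-1/652)) = (1156 + 490)*(-205/326) = 1646*(-205/326) = -168715/163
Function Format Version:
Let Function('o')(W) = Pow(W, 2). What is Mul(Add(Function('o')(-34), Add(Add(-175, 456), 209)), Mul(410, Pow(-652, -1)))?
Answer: Rational(-168715, 163) ≈ -1035.1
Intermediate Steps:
Mul(Add(Function('o')(-34), Add(Add(-175, 456), 209)), Mul(410, Pow(-652, -1))) = Mul(Add(Pow(-34, 2), Add(Add(-175, 456), 209)), Mul(410, Pow(-652, -1))) = Mul(Add(1156, Add(281, 209)), Mul(410, Rational(-1, 652))) = Mul(Add(1156, 490), Rational(-205, 326)) = Mul(1646, Rational(-205, 326)) = Rational(-168715, 163)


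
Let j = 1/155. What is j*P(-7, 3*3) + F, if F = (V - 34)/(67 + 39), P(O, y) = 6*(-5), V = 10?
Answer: -690/1643 ≈ -0.41996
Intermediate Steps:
P(O, y) = -30
j = 1/155 ≈ 0.0064516
F = -12/53 (F = (10 - 34)/(67 + 39) = -24/106 = -24*1/106 = -12/53 ≈ -0.22642)
j*P(-7, 3*3) + F = (1/155)*(-30) - 12/53 = -6/31 - 12/53 = -690/1643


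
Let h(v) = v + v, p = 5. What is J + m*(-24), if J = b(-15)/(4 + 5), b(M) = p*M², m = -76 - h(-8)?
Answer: 1565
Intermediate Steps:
h(v) = 2*v
m = -60 (m = -76 - 2*(-8) = -76 - 1*(-16) = -76 + 16 = -60)
b(M) = 5*M²
J = 125 (J = (5*(-15)²)/(4 + 5) = (5*225)/9 = 1125*(⅑) = 125)
J + m*(-24) = 125 - 60*(-24) = 125 + 1440 = 1565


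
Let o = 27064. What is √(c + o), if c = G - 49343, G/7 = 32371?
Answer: 3*√22702 ≈ 452.02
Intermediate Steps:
G = 226597 (G = 7*32371 = 226597)
c = 177254 (c = 226597 - 49343 = 177254)
√(c + o) = √(177254 + 27064) = √204318 = 3*√22702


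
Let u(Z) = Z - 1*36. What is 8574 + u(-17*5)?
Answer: 8453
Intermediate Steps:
u(Z) = -36 + Z (u(Z) = Z - 36 = -36 + Z)
8574 + u(-17*5) = 8574 + (-36 - 17*5) = 8574 + (-36 - 85) = 8574 - 121 = 8453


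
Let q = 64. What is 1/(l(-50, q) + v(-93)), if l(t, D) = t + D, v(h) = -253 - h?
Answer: -1/146 ≈ -0.0068493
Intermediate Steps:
l(t, D) = D + t
1/(l(-50, q) + v(-93)) = 1/((64 - 50) + (-253 - 1*(-93))) = 1/(14 + (-253 + 93)) = 1/(14 - 160) = 1/(-146) = -1/146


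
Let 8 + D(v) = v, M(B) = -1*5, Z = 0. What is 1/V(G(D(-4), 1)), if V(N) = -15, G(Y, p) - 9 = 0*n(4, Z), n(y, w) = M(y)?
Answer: -1/15 ≈ -0.066667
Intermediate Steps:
M(B) = -5
D(v) = -8 + v
n(y, w) = -5
G(Y, p) = 9 (G(Y, p) = 9 + 0*(-5) = 9 + 0 = 9)
1/V(G(D(-4), 1)) = 1/(-15) = -1/15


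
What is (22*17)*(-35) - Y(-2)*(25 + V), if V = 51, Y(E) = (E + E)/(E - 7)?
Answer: -118114/9 ≈ -13124.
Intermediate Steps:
Y(E) = 2*E/(-7 + E) (Y(E) = (2*E)/(-7 + E) = 2*E/(-7 + E))
(22*17)*(-35) - Y(-2)*(25 + V) = (22*17)*(-35) - 2*(-2)/(-7 - 2)*(25 + 51) = 374*(-35) - 2*(-2)/(-9)*76 = -13090 - 2*(-2)*(-1/9)*76 = -13090 - 4*76/9 = -13090 - 1*304/9 = -13090 - 304/9 = -118114/9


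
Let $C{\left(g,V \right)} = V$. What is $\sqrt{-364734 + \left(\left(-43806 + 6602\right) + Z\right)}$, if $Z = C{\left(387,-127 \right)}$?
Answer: $i \sqrt{402065} \approx 634.09 i$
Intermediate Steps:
$Z = -127$
$\sqrt{-364734 + \left(\left(-43806 + 6602\right) + Z\right)} = \sqrt{-364734 + \left(\left(-43806 + 6602\right) - 127\right)} = \sqrt{-364734 - 37331} = \sqrt{-402065} = i \sqrt{402065}$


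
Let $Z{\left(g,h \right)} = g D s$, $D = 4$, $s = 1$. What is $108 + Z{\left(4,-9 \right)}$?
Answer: $124$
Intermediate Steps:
$Z{\left(g,h \right)} = 4 g$ ($Z{\left(g,h \right)} = g 4 \cdot 1 = 4 g 1 = 4 g$)
$108 + Z{\left(4,-9 \right)} = 108 + 4 \cdot 4 = 108 + 16 = 124$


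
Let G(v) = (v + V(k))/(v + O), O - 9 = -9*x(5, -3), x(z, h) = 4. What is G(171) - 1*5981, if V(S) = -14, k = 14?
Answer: -861107/144 ≈ -5979.9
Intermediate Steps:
O = -27 (O = 9 - 9*4 = 9 - 36 = -27)
G(v) = (-14 + v)/(-27 + v) (G(v) = (v - 14)/(v - 27) = (-14 + v)/(-27 + v))
G(171) - 1*5981 = (-14 + 171)/(-27 + 171) - 1*5981 = 157/144 - 5981 = -861107/144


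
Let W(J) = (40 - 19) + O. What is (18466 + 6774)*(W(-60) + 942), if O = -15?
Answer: 23927520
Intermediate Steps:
W(J) = 6 (W(J) = (40 - 19) - 15 = 21 - 15 = 6)
(18466 + 6774)*(W(-60) + 942) = (18466 + 6774)*(6 + 942) = 25240*948 = 23927520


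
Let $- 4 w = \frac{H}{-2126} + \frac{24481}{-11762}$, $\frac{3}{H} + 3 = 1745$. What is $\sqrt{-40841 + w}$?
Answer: $\frac{i \sqrt{19373853644072116415516667}}{21780236452} \approx 202.09 i$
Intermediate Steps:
$H = \frac{3}{1742}$ ($H = \frac{3}{-3 + 1745} = \frac{3}{1742} \approx 0.0017222$)
$w = \frac{45332611469}{87120945808}$ ($w = - \frac{\frac{3}{1742 \left(-2126\right)} + \frac{24481}{-11762}}{4} = - \frac{\frac{3}{1742} \left(- \frac{1}{2126}\right) + 24481 \left(- \frac{1}{11762}\right)}{4} = - \frac{- \frac{3}{3703492} - \frac{24481}{11762}}{4} = \left(- \frac{1}{4}\right) \left(- \frac{45332611469}{21780236452}\right) = \frac{45332611469}{87120945808} \approx 0.52034$)
$\sqrt{-40841 + w} = \sqrt{-40841 + \frac{45332611469}{87120945808}} = \sqrt{- \frac{3558061215133059}{87120945808}} = \frac{i \sqrt{19373853644072116415516667}}{21780236452}$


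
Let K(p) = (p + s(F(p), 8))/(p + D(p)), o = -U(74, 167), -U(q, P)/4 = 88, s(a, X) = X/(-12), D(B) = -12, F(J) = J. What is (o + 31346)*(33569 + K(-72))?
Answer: 7448683083/7 ≈ 1.0641e+9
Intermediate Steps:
s(a, X) = -X/12 (s(a, X) = X*(-1/12) = -X/12)
U(q, P) = -352 (U(q, P) = -4*88 = -352)
o = 352 (o = -1*(-352) = 352)
K(p) = (-2/3 + p)/(-12 + p) (K(p) = (p - 1/12*8)/(p - 12) = (p - 2/3)/(-12 + p) = (-2/3 + p)/(-12 + p))
(o + 31346)*(33569 + K(-72)) = (352 + 31346)*(33569 + (-2/3 - 72)/(-12 - 72)) = 31698*(33569 - 218/3/(-84)) = 31698*(33569 - 1/84*(-218/3)) = 31698*(33569 + 109/126) = 31698*(4229803/126) = 7448683083/7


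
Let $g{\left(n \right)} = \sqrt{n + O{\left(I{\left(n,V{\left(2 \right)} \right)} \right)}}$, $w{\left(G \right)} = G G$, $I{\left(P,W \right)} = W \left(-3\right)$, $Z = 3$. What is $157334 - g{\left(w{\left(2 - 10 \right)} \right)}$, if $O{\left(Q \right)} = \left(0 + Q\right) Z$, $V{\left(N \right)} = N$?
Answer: $157334 - \sqrt{46} \approx 1.5733 \cdot 10^{5}$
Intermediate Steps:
$I{\left(P,W \right)} = - 3 W$
$O{\left(Q \right)} = 3 Q$ ($O{\left(Q \right)} = \left(0 + Q\right) 3 = Q 3 = 3 Q$)
$w{\left(G \right)} = G^{2}$
$g{\left(n \right)} = \sqrt{-18 + n}$ ($g{\left(n \right)} = \sqrt{n + 3 \left(\left(-3\right) 2\right)} = \sqrt{n + 3 \left(-6\right)} = \sqrt{n - 18} = \sqrt{-18 + n}$)
$157334 - g{\left(w{\left(2 - 10 \right)} \right)} = 157334 - \sqrt{-18 + \left(2 - 10\right)^{2}} = 157334 - \sqrt{-18 + \left(-8\right)^{2}} = 157334 - \sqrt{-18 + 64} = 157334 - \sqrt{46}$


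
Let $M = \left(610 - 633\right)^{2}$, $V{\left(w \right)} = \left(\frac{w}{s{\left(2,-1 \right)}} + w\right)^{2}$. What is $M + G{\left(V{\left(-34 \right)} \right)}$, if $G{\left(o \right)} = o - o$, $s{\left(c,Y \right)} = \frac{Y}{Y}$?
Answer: $529$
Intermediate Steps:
$s{\left(c,Y \right)} = 1$
$V{\left(w \right)} = 4 w^{2}$ ($V{\left(w \right)} = \left(\frac{w}{1} + w\right)^{2} = \left(w 1 + w\right)^{2} = \left(w + w\right)^{2} = \left(2 w\right)^{2} = 4 w^{2}$)
$G{\left(o \right)} = 0$
$M = 529$ ($M = \left(-23\right)^{2} = 529$)
$M + G{\left(V{\left(-34 \right)} \right)} = 529 + 0 = 529$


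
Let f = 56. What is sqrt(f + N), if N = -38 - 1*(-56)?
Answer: sqrt(74) ≈ 8.6023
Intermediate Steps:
N = 18 (N = -38 + 56 = 18)
sqrt(f + N) = sqrt(56 + 18) = sqrt(74)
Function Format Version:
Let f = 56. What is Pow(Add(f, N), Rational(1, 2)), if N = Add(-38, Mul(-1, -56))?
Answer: Pow(74, Rational(1, 2)) ≈ 8.6023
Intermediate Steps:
N = 18 (N = Add(-38, 56) = 18)
Pow(Add(f, N), Rational(1, 2)) = Pow(Add(56, 18), Rational(1, 2)) = Pow(74, Rational(1, 2))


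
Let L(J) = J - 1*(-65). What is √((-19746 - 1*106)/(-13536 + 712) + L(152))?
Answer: √45843510/458 ≈ 14.783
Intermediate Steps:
L(J) = 65 + J (L(J) = J + 65 = 65 + J)
√((-19746 - 1*106)/(-13536 + 712) + L(152)) = √((-19746 - 1*106)/(-13536 + 712) + (65 + 152)) = √((-19746 - 106)/(-12824) + 217) = √(-19852*(-1/12824) + 217) = √(709/458 + 217) = √(100095/458) = √45843510/458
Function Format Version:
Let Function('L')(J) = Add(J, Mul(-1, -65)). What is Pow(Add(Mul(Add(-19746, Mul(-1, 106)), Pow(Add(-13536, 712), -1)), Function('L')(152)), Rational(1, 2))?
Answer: Mul(Rational(1, 458), Pow(45843510, Rational(1, 2))) ≈ 14.783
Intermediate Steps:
Function('L')(J) = Add(65, J) (Function('L')(J) = Add(J, 65) = Add(65, J))
Pow(Add(Mul(Add(-19746, Mul(-1, 106)), Pow(Add(-13536, 712), -1)), Function('L')(152)), Rational(1, 2)) = Pow(Add(Mul(Add(-19746, Mul(-1, 106)), Pow(Add(-13536, 712), -1)), Add(65, 152)), Rational(1, 2)) = Pow(Add(Mul(Add(-19746, -106), Pow(-12824, -1)), 217), Rational(1, 2)) = Pow(Add(Mul(-19852, Rational(-1, 12824)), 217), Rational(1, 2)) = Pow(Add(Rational(709, 458), 217), Rational(1, 2)) = Pow(Rational(100095, 458), Rational(1, 2)) = Mul(Rational(1, 458), Pow(45843510, Rational(1, 2)))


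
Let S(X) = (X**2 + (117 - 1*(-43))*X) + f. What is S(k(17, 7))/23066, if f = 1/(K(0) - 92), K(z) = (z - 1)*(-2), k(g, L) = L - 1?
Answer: 89639/2075940 ≈ 0.043180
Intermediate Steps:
k(g, L) = -1 + L
K(z) = 2 - 2*z (K(z) = (-1 + z)*(-2) = 2 - 2*z)
f = -1/90 (f = 1/((2 - 2*0) - 92) = 1/((2 + 0) - 92) = 1/(2 - 92) = 1/(-90) = -1/90 ≈ -0.011111)
S(X) = -1/90 + X**2 + 160*X (S(X) = (X**2 + (117 - 1*(-43))*X) - 1/90 = (X**2 + (117 + 43)*X) - 1/90 = (X**2 + 160*X) - 1/90 = -1/90 + X**2 + 160*X)
S(k(17, 7))/23066 = (-1/90 + (-1 + 7)**2 + 160*(-1 + 7))/23066 = (-1/90 + 6**2 + 160*6)*(1/23066) = (-1/90 + 36 + 960)*(1/23066) = (89639/90)*(1/23066) = 89639/2075940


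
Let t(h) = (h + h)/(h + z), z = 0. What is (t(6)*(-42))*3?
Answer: -252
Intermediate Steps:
t(h) = 2 (t(h) = (h + h)/(h + 0) = (2*h)/h = 2)
(t(6)*(-42))*3 = (2*(-42))*3 = -84*3 = -252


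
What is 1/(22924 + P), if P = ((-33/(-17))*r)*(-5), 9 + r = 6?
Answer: 17/390203 ≈ 4.3567e-5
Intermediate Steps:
r = -3 (r = -9 + 6 = -3)
P = 495/17 (P = (-33/(-17)*(-3))*(-5) = (-33*(-1/17)*(-3))*(-5) = ((33/17)*(-3))*(-5) = -99/17*(-5) = 495/17 ≈ 29.118)
1/(22924 + P) = 1/(22924 + 495/17) = 1/(390203/17) = 17/390203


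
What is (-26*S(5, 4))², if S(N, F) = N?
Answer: 16900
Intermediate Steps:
(-26*S(5, 4))² = (-26*5)² = (-130)² = 16900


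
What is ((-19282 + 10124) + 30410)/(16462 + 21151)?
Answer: 21252/37613 ≈ 0.56502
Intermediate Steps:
((-19282 + 10124) + 30410)/(16462 + 21151) = (-9158 + 30410)/37613 = 21252*(1/37613) = 21252/37613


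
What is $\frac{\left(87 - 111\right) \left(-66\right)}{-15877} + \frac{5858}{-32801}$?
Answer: $- \frac{144964250}{520781477} \approx -0.27836$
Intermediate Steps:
$\frac{\left(87 - 111\right) \left(-66\right)}{-15877} + \frac{5858}{-32801} = \left(-24\right) \left(-66\right) \left(- \frac{1}{15877}\right) + 5858 \left(- \frac{1}{32801}\right) = 1584 \left(- \frac{1}{15877}\right) - \frac{5858}{32801} = - \frac{1584}{15877} - \frac{5858}{32801} = - \frac{144964250}{520781477}$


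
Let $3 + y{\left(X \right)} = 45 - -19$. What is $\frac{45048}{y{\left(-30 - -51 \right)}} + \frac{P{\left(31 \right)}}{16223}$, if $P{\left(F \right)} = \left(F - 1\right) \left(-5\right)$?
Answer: $\frac{730804554}{989603} \approx 738.48$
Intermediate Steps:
$P{\left(F \right)} = 5 - 5 F$ ($P{\left(F \right)} = \left(-1 + F\right) \left(-5\right) = 5 - 5 F$)
$y{\left(X \right)} = 61$ ($y{\left(X \right)} = -3 + \left(45 - -19\right) = -3 + \left(45 + 19\right) = -3 + 64 = 61$)
$\frac{45048}{y{\left(-30 - -51 \right)}} + \frac{P{\left(31 \right)}}{16223} = \frac{45048}{61} + \frac{5 - 155}{16223} = 45048 \cdot \frac{1}{61} + \left(5 - 155\right) \frac{1}{16223} = \frac{45048}{61} - \frac{150}{16223} = \frac{730804554}{989603}$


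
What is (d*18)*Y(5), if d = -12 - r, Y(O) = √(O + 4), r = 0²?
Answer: -648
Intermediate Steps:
r = 0
Y(O) = √(4 + O)
d = -12 (d = -12 - 1*0 = -12 + 0 = -12)
(d*18)*Y(5) = (-12*18)*√(4 + 5) = -216*√9 = -216*3 = -648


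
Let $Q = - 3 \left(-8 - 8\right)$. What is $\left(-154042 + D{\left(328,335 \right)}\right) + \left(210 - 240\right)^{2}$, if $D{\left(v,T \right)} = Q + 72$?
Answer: $-153022$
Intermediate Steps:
$Q = 48$ ($Q = \left(-3\right) \left(-16\right) = 48$)
$D{\left(v,T \right)} = 120$ ($D{\left(v,T \right)} = 48 + 72 = 120$)
$\left(-154042 + D{\left(328,335 \right)}\right) + \left(210 - 240\right)^{2} = \left(-154042 + 120\right) + \left(210 - 240\right)^{2} = -153922 + \left(-30\right)^{2} = -153922 + 900 = -153022$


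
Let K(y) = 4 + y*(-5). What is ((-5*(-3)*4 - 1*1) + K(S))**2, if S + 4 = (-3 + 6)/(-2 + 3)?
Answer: 4624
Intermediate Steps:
S = -1 (S = -4 + (-3 + 6)/(-2 + 3) = -4 + 3/1 = -4 + 3*1 = -4 + 3 = -1)
K(y) = 4 - 5*y
((-5*(-3)*4 - 1*1) + K(S))**2 = ((-5*(-3)*4 - 1*1) + (4 - 5*(-1)))**2 = ((15*4 - 1) + (4 + 5))**2 = ((60 - 1) + 9)**2 = (59 + 9)**2 = 68**2 = 4624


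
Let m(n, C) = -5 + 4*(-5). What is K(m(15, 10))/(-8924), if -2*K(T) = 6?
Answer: 3/8924 ≈ 0.00033617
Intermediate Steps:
m(n, C) = -25 (m(n, C) = -5 - 20 = -25)
K(T) = -3 (K(T) = -½*6 = -3)
K(m(15, 10))/(-8924) = -3/(-8924) = -3*(-1/8924) = 3/8924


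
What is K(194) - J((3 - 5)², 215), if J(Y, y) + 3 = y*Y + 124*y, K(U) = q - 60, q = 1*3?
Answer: -27574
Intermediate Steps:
q = 3
K(U) = -57 (K(U) = 3 - 60 = -57)
J(Y, y) = -3 + 124*y + Y*y (J(Y, y) = -3 + (y*Y + 124*y) = -3 + (Y*y + 124*y) = -3 + (124*y + Y*y) = -3 + 124*y + Y*y)
K(194) - J((3 - 5)², 215) = -57 - (-3 + 124*215 + (3 - 5)²*215) = -57 - (-3 + 26660 + (-2)²*215) = -57 - (-3 + 26660 + 4*215) = -57 - (-3 + 26660 + 860) = -57 - 1*27517 = -57 - 27517 = -27574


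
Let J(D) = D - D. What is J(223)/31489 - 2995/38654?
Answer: -2995/38654 ≈ -0.077482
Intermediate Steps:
J(D) = 0
J(223)/31489 - 2995/38654 = 0/31489 - 2995/38654 = 0*(1/31489) - 2995*1/38654 = 0 - 2995/38654 = -2995/38654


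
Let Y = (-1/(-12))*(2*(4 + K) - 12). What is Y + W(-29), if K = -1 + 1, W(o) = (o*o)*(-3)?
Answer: -7570/3 ≈ -2523.3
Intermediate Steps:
W(o) = -3*o² (W(o) = o²*(-3) = -3*o²)
K = 0
Y = -⅓ (Y = (-1/(-12))*(2*(4 + 0) - 12) = (-1*(-1/12))*(2*4 - 12) = (8 - 12)/12 = (1/12)*(-4) = -⅓ ≈ -0.33333)
Y + W(-29) = -⅓ - 3*(-29)² = -⅓ - 3*841 = -⅓ - 2523 = -7570/3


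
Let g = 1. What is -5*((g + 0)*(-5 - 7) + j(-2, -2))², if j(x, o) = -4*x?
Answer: -80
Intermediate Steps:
-5*((g + 0)*(-5 - 7) + j(-2, -2))² = -5*((1 + 0)*(-5 - 7) - 4*(-2))² = -5*(1*(-12) + 8)² = -5*(-12 + 8)² = -5*(-4)² = -5*16 = -80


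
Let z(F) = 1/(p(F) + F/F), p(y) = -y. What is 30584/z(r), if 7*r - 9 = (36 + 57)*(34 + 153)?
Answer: -531947512/7 ≈ -7.5992e+7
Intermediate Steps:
r = 17400/7 (r = 9/7 + ((36 + 57)*(34 + 153))/7 = 9/7 + (93*187)/7 = 9/7 + (⅐)*17391 = 9/7 + 17391/7 = 17400/7 ≈ 2485.7)
z(F) = 1/(1 - F) (z(F) = 1/(-F + F/F) = 1/(-F + 1) = 1/(1 - F))
30584/z(r) = 30584/((-1/(-1 + 17400/7))) = 30584/((-1/17393/7)) = 30584/((-1*7/17393)) = 30584/(-7/17393) = 30584*(-17393/7) = -531947512/7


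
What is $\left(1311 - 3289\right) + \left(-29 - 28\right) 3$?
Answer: $-2149$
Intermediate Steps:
$\left(1311 - 3289\right) + \left(-29 - 28\right) 3 = -1978 - 171 = -2149$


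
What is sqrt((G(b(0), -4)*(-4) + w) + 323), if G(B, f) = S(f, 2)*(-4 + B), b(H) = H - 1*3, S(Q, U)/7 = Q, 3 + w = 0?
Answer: 4*I*sqrt(29) ≈ 21.541*I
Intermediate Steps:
w = -3 (w = -3 + 0 = -3)
S(Q, U) = 7*Q
b(H) = -3 + H (b(H) = H - 3 = -3 + H)
G(B, f) = 7*f*(-4 + B) (G(B, f) = (7*f)*(-4 + B) = 7*f*(-4 + B))
sqrt((G(b(0), -4)*(-4) + w) + 323) = sqrt(((7*(-4)*(-4 + (-3 + 0)))*(-4) - 3) + 323) = sqrt(((7*(-4)*(-4 - 3))*(-4) - 3) + 323) = sqrt(((7*(-4)*(-7))*(-4) - 3) + 323) = sqrt((196*(-4) - 3) + 323) = sqrt((-784 - 3) + 323) = sqrt(-787 + 323) = sqrt(-464) = 4*I*sqrt(29)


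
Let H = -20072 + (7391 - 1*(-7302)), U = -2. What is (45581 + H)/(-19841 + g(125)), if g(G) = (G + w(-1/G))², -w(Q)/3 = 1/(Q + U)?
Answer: -2532766202/241940341 ≈ -10.469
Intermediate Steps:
w(Q) = -3/(-2 + Q) (w(Q) = -3/(Q - 2) = -3/(-2 + Q))
H = -5379 (H = -20072 + (7391 + 7302) = -20072 + 14693 = -5379)
g(G) = (G - 3/(-2 - 1/G))²
(45581 + H)/(-19841 + g(125)) = (45581 - 5379)/(-19841 + (125 + 3/(2 + 1/125))²) = 40202/(-19841 + (125 + 3/(2 + 1/125))²) = 40202/(-19841 + (125 + 3/(251/125))²) = 40202/(-19841 + (125 + 3*(125/251))²) = 40202/(-19841 + (125 + 375/251)²) = 40202/(-19841 + (31750/251)²) = 40202/(-19841 + 1008062500/63001) = 40202/(-241940341/63001) = 40202*(-63001/241940341) = -2532766202/241940341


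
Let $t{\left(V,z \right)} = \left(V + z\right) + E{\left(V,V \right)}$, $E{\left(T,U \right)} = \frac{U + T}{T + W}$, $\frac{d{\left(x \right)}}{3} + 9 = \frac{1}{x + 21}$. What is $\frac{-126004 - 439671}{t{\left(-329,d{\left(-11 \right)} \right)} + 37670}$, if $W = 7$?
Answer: $- \frac{130105250}{8582759} \approx -15.159$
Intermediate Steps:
$d{\left(x \right)} = -27 + \frac{3}{21 + x}$ ($d{\left(x \right)} = -27 + \frac{3}{x + 21} = -27 + \frac{3}{21 + x}$)
$E{\left(T,U \right)} = \frac{T + U}{7 + T}$ ($E{\left(T,U \right)} = \frac{U + T}{T + 7} = \frac{T + U}{7 + T}$)
$t{\left(V,z \right)} = V + z + \frac{2 V}{7 + V}$ ($t{\left(V,z \right)} = \left(V + z\right) + \frac{V + V}{7 + V} = \left(V + z\right) + \frac{2 V}{7 + V} = V + z + \frac{2 V}{7 + V}$)
$\frac{-126004 - 439671}{t{\left(-329,d{\left(-11 \right)} \right)} + 37670} = \frac{-126004 - 439671}{\frac{2 \left(-329\right) + \left(7 - 329\right) \left(-329 + \frac{3 \left(-188 - -99\right)}{21 - 11}\right)}{7 - 329} + 37670} = - \frac{565675}{\frac{-658 - 322 \left(-329 + \frac{3 \left(-188 + 99\right)}{10}\right)}{-322} + 37670} = - \frac{565675}{- \frac{-658 - 322 \left(-329 + 3 \cdot \frac{1}{10} \left(-89\right)\right)}{322} + 37670} = - \frac{565675}{- \frac{-658 - 322 \left(-329 - \frac{267}{10}\right)}{322} + 37670} = - \frac{565675}{- \frac{-658 - - \frac{572677}{5}}{322} + 37670} = - \frac{565675}{- \frac{-658 + \frac{572677}{5}}{322} + 37670} = - \frac{565675}{\left(- \frac{1}{322}\right) \frac{569387}{5} + 37670} = - \frac{565675}{- \frac{81341}{230} + 37670} = - \frac{565675}{\frac{8582759}{230}} = \left(-565675\right) \frac{230}{8582759} = - \frac{130105250}{8582759}$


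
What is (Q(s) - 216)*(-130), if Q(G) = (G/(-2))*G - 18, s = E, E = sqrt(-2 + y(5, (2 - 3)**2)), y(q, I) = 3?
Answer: 30485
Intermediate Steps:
E = 1 (E = sqrt(-2 + 3) = sqrt(1) = 1)
s = 1
Q(G) = -18 - G**2/2 (Q(G) = (G*(-1/2))*G - 18 = (-G/2)*G - 18 = -G**2/2 - 18 = -18 - G**2/2)
(Q(s) - 216)*(-130) = ((-18 - 1/2*1**2) - 216)*(-130) = ((-18 - 1/2*1) - 216)*(-130) = ((-18 - 1/2) - 216)*(-130) = (-37/2 - 216)*(-130) = -469/2*(-130) = 30485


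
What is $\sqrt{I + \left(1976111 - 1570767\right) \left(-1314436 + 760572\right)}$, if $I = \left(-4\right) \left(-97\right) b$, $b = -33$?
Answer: $2 i \sqrt{56126365505} \approx 4.7382 \cdot 10^{5} i$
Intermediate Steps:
$I = -12804$ ($I = \left(-4\right) \left(-97\right) \left(-33\right) = 388 \left(-33\right) = -12804$)
$\sqrt{I + \left(1976111 - 1570767\right) \left(-1314436 + 760572\right)} = \sqrt{-12804 + \left(1976111 - 1570767\right) \left(-1314436 + 760572\right)} = \sqrt{-12804 + 405344 \left(-553864\right)} = \sqrt{-12804 - 224505449216} = \sqrt{-224505462020} = 2 i \sqrt{56126365505}$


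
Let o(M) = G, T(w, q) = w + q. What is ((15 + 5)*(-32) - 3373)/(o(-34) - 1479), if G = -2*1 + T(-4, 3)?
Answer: 4013/1482 ≈ 2.7078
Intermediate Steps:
T(w, q) = q + w
G = -3 (G = -2*1 + (3 - 4) = -2 - 1 = -3)
o(M) = -3
((15 + 5)*(-32) - 3373)/(o(-34) - 1479) = ((15 + 5)*(-32) - 3373)/(-3 - 1479) = (20*(-32) - 3373)/(-1482) = (-640 - 3373)*(-1/1482) = -4013*(-1/1482) = 4013/1482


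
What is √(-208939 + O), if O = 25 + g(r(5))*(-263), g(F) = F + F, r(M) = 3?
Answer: 6*I*√5847 ≈ 458.79*I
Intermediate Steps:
g(F) = 2*F
O = -1553 (O = 25 + (2*3)*(-263) = 25 + 6*(-263) = 25 - 1578 = -1553)
√(-208939 + O) = √(-208939 - 1553) = √(-210492) = 6*I*√5847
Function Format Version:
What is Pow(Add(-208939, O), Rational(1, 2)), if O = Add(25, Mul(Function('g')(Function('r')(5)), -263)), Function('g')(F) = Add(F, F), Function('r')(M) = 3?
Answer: Mul(6, I, Pow(5847, Rational(1, 2))) ≈ Mul(458.79, I)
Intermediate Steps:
Function('g')(F) = Mul(2, F)
O = -1553 (O = Add(25, Mul(Mul(2, 3), -263)) = Add(25, Mul(6, -263)) = Add(25, -1578) = -1553)
Pow(Add(-208939, O), Rational(1, 2)) = Pow(Add(-208939, -1553), Rational(1, 2)) = Pow(-210492, Rational(1, 2)) = Mul(6, I, Pow(5847, Rational(1, 2)))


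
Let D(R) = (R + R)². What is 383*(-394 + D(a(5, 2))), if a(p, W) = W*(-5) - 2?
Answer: 69706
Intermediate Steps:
a(p, W) = -2 - 5*W (a(p, W) = -5*W - 2 = -2 - 5*W)
D(R) = 4*R² (D(R) = (2*R)² = 4*R²)
383*(-394 + D(a(5, 2))) = 383*(-394 + 4*(-2 - 5*2)²) = 383*(-394 + 4*(-2 - 10)²) = 383*(-394 + 4*(-12)²) = 383*(-394 + 4*144) = 383*(-394 + 576) = 383*182 = 69706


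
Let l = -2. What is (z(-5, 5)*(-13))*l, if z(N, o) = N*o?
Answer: -650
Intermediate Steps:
(z(-5, 5)*(-13))*l = (-5*5*(-13))*(-2) = -25*(-13)*(-2) = 325*(-2) = -650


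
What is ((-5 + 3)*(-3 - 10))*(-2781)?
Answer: -72306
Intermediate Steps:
((-5 + 3)*(-3 - 10))*(-2781) = -2*(-13)*(-2781) = 26*(-2781) = -72306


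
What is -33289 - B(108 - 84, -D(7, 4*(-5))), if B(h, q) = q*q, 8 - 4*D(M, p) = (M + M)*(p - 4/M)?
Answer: -38765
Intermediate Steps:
D(M, p) = 2 - M*(p - 4/M)/2 (D(M, p) = 2 - (M + M)*(p - 4/M)/4 = 2 - 2*M*(p - 4/M)/4 = 2 - M*(p - 4/M)/2)
B(h, q) = q**2
-33289 - B(108 - 84, -D(7, 4*(-5))) = -33289 - (-(4 - 1/2*7*4*(-5)))**2 = -33289 - (-(4 - 1/2*7*(-20)))**2 = -33289 - (-(4 + 70))**2 = -33289 - (-1*74)**2 = -33289 - 1*(-74)**2 = -33289 - 1*5476 = -33289 - 5476 = -38765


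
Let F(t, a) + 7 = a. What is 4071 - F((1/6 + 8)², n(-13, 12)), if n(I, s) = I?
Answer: 4091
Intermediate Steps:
F(t, a) = -7 + a
4071 - F((1/6 + 8)², n(-13, 12)) = 4071 - (-7 - 13) = 4071 - 1*(-20) = 4071 + 20 = 4091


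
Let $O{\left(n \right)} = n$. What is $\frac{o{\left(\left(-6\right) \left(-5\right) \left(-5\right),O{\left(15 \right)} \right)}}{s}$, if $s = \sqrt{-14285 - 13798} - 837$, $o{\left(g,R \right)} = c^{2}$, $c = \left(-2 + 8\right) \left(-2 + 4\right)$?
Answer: $- \frac{10044}{60721} - \frac{12 i \sqrt{28083}}{60721} \approx -0.16541 - 0.033118 i$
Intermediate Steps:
$c = 12$ ($c = 6 \cdot 2 = 12$)
$o{\left(g,R \right)} = 144$ ($o{\left(g,R \right)} = 12^{2} = 144$)
$s = -837 + i \sqrt{28083}$ ($s = \sqrt{-28083} - 837 = i \sqrt{28083} - 837 = -837 + i \sqrt{28083} \approx -837.0 + 167.58 i$)
$\frac{o{\left(\left(-6\right) \left(-5\right) \left(-5\right),O{\left(15 \right)} \right)}}{s} = \frac{144}{-837 + i \sqrt{28083}}$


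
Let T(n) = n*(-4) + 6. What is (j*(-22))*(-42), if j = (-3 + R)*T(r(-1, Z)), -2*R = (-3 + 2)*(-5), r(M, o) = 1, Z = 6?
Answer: -10164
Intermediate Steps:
T(n) = 6 - 4*n (T(n) = -4*n + 6 = 6 - 4*n)
R = -5/2 (R = -(-3 + 2)*(-5)/2 = -(-1)*(-5)/2 = -1/2*5 = -5/2 ≈ -2.5000)
j = -11 (j = (-3 - 5/2)*(6 - 4*1) = -11*(6 - 4)/2 = -11/2*2 = -11)
(j*(-22))*(-42) = -11*(-22)*(-42) = 242*(-42) = -10164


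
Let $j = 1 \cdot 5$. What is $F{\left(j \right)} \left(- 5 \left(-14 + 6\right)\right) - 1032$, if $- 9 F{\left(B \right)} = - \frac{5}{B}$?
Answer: $- \frac{9248}{9} \approx -1027.6$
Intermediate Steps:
$j = 5$
$F{\left(B \right)} = \frac{5}{9 B}$ ($F{\left(B \right)} = - \frac{\left(-5\right) \frac{1}{B}}{9} = \frac{5}{9 B}$)
$F{\left(j \right)} \left(- 5 \left(-14 + 6\right)\right) - 1032 = \frac{5}{9 \cdot 5} \left(- 5 \left(-14 + 6\right)\right) - 1032 = \frac{5}{9} \cdot \frac{1}{5} \left(\left(-5\right) \left(-8\right)\right) - 1032 = \frac{1}{9} \cdot 40 - 1032 = \frac{40}{9} - 1032 = - \frac{9248}{9}$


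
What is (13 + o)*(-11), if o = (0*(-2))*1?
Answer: -143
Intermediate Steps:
o = 0 (o = 0*1 = 0)
(13 + o)*(-11) = (13 + 0)*(-11) = 13*(-11) = -143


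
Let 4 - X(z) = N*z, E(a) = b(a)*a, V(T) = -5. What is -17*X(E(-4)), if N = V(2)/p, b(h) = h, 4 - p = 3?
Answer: -1428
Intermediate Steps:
p = 1 (p = 4 - 1*3 = 4 - 3 = 1)
E(a) = a² (E(a) = a*a = a²)
N = -5 (N = -5/1 = -5*1 = -5)
X(z) = 4 + 5*z (X(z) = 4 - (-5)*z = 4 + 5*z)
-17*X(E(-4)) = -17*(4 + 5*(-4)²) = -17*(4 + 5*16) = -17*(4 + 80) = -17*84 = -1428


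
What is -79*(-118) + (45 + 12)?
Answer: 9379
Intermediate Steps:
-79*(-118) + (45 + 12) = 9322 + 57 = 9379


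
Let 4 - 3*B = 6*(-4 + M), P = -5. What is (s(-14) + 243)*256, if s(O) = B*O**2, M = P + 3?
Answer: 2193664/3 ≈ 7.3122e+5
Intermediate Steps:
M = -2 (M = -5 + 3 = -2)
B = 40/3 (B = 4/3 - 2*(-4 - 2) = 4/3 - 2*(-6) = 4/3 - 1/3*(-36) = 4/3 + 12 = 40/3 ≈ 13.333)
s(O) = 40*O**2/3
(s(-14) + 243)*256 = ((40/3)*(-14)**2 + 243)*256 = ((40/3)*196 + 243)*256 = (7840/3 + 243)*256 = (8569/3)*256 = 2193664/3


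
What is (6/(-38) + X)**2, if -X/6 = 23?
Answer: 6890625/361 ≈ 19088.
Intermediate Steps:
X = -138 (X = -6*23 = -138)
(6/(-38) + X)**2 = (6/(-38) - 138)**2 = (6*(-1/38) - 138)**2 = (-3/19 - 138)**2 = (-2625/19)**2 = 6890625/361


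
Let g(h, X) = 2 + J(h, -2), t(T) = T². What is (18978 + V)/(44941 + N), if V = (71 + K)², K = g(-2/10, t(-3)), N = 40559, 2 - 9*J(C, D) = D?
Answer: 1974139/6925500 ≈ 0.28505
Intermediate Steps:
J(C, D) = 2/9 - D/9
g(h, X) = 22/9 (g(h, X) = 2 + (2/9 - ⅑*(-2)) = 2 + (2/9 + 2/9) = 2 + 4/9 = 22/9)
K = 22/9 ≈ 2.4444
V = 436921/81 (V = (71 + 22/9)² = (661/9)² = 436921/81 ≈ 5394.1)
(18978 + V)/(44941 + N) = (18978 + 436921/81)/(44941 + 40559) = (1974139/81)/85500 = (1974139/81)*(1/85500) = 1974139/6925500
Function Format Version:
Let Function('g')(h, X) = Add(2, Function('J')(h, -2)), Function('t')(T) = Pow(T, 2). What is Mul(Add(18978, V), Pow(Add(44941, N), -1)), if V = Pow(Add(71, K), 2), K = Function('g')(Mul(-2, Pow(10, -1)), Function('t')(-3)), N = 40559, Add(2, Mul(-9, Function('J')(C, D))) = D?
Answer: Rational(1974139, 6925500) ≈ 0.28505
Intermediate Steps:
Function('J')(C, D) = Add(Rational(2, 9), Mul(Rational(-1, 9), D))
Function('g')(h, X) = Rational(22, 9) (Function('g')(h, X) = Add(2, Add(Rational(2, 9), Mul(Rational(-1, 9), -2))) = Add(2, Add(Rational(2, 9), Rational(2, 9))) = Add(2, Rational(4, 9)) = Rational(22, 9))
K = Rational(22, 9) ≈ 2.4444
V = Rational(436921, 81) (V = Pow(Add(71, Rational(22, 9)), 2) = Pow(Rational(661, 9), 2) = Rational(436921, 81) ≈ 5394.1)
Mul(Add(18978, V), Pow(Add(44941, N), -1)) = Mul(Add(18978, Rational(436921, 81)), Pow(Add(44941, 40559), -1)) = Mul(Rational(1974139, 81), Pow(85500, -1)) = Mul(Rational(1974139, 81), Rational(1, 85500)) = Rational(1974139, 6925500)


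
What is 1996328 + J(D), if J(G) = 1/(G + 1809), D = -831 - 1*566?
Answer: 822487137/412 ≈ 1.9963e+6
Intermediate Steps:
D = -1397 (D = -831 - 566 = -1397)
J(G) = 1/(1809 + G)
1996328 + J(D) = 1996328 + 1/(1809 - 1397) = 1996328 + 1/412 = 822487137/412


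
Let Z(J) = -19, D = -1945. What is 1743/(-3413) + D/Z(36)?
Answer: 6605168/64847 ≈ 101.86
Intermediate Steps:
1743/(-3413) + D/Z(36) = 1743/(-3413) - 1945/(-19) = 1743*(-1/3413) - 1945*(-1/19) = -1743/3413 + 1945/19 = 6605168/64847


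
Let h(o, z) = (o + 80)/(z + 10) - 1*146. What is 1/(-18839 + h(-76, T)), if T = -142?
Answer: -33/626506 ≈ -5.2673e-5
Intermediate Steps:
h(o, z) = -146 + (80 + o)/(10 + z) (h(o, z) = (80 + o)/(10 + z) - 146 = -146 + (80 + o)/(10 + z))
1/(-18839 + h(-76, T)) = 1/(-18839 + (-1380 - 76 - 146*(-142))/(10 - 142)) = 1/(-18839 + (-1380 - 76 + 20732)/(-132)) = 1/(-18839 - 1/132*19276) = 1/(-18839 - 4819/33) = 1/(-626506/33) = -33/626506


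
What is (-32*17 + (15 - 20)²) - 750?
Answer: -1269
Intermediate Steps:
(-32*17 + (15 - 20)²) - 750 = (-544 + (-5)²) - 750 = (-544 + 25) - 750 = -519 - 750 = -1269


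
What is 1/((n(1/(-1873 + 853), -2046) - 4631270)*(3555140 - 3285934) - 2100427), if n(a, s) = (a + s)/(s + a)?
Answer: -1/1246767502841 ≈ -8.0207e-13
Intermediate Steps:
n(a, s) = 1 (n(a, s) = (a + s)/(a + s) = 1)
1/((n(1/(-1873 + 853), -2046) - 4631270)*(3555140 - 3285934) - 2100427) = 1/((1 - 4631270)*(3555140 - 3285934) - 2100427) = 1/(-4631269*269206 - 2100427) = 1/(-1246765402414 - 2100427) = 1/(-1246767502841) = -1/1246767502841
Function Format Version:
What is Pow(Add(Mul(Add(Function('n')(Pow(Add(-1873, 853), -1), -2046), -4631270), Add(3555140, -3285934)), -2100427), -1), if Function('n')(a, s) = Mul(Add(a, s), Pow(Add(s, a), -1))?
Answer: Rational(-1, 1246767502841) ≈ -8.0207e-13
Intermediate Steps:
Function('n')(a, s) = 1 (Function('n')(a, s) = Mul(Add(a, s), Pow(Add(a, s), -1)) = 1)
Pow(Add(Mul(Add(Function('n')(Pow(Add(-1873, 853), -1), -2046), -4631270), Add(3555140, -3285934)), -2100427), -1) = Pow(Add(Mul(Add(1, -4631270), Add(3555140, -3285934)), -2100427), -1) = Pow(Add(Mul(-4631269, 269206), -2100427), -1) = Pow(Add(-1246765402414, -2100427), -1) = Pow(-1246767502841, -1) = Rational(-1, 1246767502841)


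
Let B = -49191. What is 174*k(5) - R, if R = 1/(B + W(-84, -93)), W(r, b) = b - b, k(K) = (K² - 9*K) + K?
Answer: -128388509/49191 ≈ -2610.0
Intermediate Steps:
k(K) = K² - 8*K
W(r, b) = 0
R = -1/49191 (R = 1/(-49191 + 0) = 1/(-49191) = -1/49191 ≈ -2.0329e-5)
174*k(5) - R = 174*(5*(-8 + 5)) - 1*(-1/49191) = 174*(5*(-3)) + 1/49191 = 174*(-15) + 1/49191 = -2610 + 1/49191 = -128388509/49191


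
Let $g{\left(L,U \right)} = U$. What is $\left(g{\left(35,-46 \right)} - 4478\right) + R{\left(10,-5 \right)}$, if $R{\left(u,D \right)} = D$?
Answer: $-4529$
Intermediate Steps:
$\left(g{\left(35,-46 \right)} - 4478\right) + R{\left(10,-5 \right)} = \left(-46 - 4478\right) - 5 = -4524 - 5 = -4529$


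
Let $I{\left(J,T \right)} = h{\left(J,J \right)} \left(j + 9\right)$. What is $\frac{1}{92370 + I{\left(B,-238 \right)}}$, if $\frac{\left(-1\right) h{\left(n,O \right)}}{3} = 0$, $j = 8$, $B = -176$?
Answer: $\frac{1}{92370} \approx 1.0826 \cdot 10^{-5}$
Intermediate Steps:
$h{\left(n,O \right)} = 0$ ($h{\left(n,O \right)} = \left(-3\right) 0 = 0$)
$I{\left(J,T \right)} = 0$ ($I{\left(J,T \right)} = 0 \left(8 + 9\right) = 0 \cdot 17 = 0$)
$\frac{1}{92370 + I{\left(B,-238 \right)}} = \frac{1}{92370 + 0} = \frac{1}{92370}$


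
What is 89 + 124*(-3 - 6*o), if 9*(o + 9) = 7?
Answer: 17503/3 ≈ 5834.3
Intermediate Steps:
o = -74/9 (o = -9 + (⅑)*7 = -9 + 7/9 = -74/9 ≈ -8.2222)
89 + 124*(-3 - 6*o) = 89 + 124*(-3 - 6*(-74/9)) = 89 + 124*(-3 + 148/3) = 89 + 124*(139/3) = 89 + 17236/3 = 17503/3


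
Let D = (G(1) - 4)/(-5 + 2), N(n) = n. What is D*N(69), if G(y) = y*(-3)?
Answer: 161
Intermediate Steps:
G(y) = -3*y
D = 7/3 (D = (-3*1 - 4)/(-5 + 2) = (-3 - 4)/(-3) = -7*(-1/3) = 7/3 ≈ 2.3333)
D*N(69) = (7/3)*69 = 161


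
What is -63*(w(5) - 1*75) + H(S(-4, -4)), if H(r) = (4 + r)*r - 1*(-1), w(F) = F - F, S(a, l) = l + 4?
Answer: 4726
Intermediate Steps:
S(a, l) = 4 + l
w(F) = 0
H(r) = 1 + r*(4 + r) (H(r) = r*(4 + r) + 1 = 1 + r*(4 + r))
-63*(w(5) - 1*75) + H(S(-4, -4)) = -63*(0 - 1*75) + (1 + (4 - 4)² + 4*(4 - 4)) = -63*(0 - 75) + (1 + 0² + 4*0) = -63*(-75) + (1 + 0 + 0) = 4725 + 1 = 4726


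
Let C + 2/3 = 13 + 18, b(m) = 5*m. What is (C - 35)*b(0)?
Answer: 0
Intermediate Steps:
C = 91/3 (C = -2/3 + (13 + 18) = -2/3 + 31 = 91/3 ≈ 30.333)
(C - 35)*b(0) = (91/3 - 35)*(5*0) = -14/3*0 = 0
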